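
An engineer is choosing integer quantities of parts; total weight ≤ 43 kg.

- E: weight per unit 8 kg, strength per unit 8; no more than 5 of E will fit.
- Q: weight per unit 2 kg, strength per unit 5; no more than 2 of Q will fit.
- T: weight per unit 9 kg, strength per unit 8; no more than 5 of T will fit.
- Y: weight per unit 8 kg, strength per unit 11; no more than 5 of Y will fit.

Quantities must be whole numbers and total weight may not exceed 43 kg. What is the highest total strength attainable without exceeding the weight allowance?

Q has the best ratio (5/2); taking only Q gives at most 2×5 = 10 (stopped by the supply cap of 2).
Mixing does better — 1×Q and 5×Y: weight 42 ≤ 43, strength 1·5 + 5·11 = 60.

60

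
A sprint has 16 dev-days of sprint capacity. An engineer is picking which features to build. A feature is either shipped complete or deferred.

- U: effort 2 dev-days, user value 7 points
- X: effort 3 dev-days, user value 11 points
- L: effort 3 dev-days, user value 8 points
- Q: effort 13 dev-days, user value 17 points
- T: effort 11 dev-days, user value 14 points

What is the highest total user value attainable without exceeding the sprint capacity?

32

Treat it as a binary knapsack problem.
U + X + T: effort 2 + 3 + 11 = 16 ≤ 16, user value 7 + 11 + 14 = 32.
U + L + T: effort 2 + 3 + 11 = 16 ≤ 16, user value 7 + 8 + 14 = 29.
X + Q: effort 3 + 13 = 16 ≤ 16, user value 11 + 17 = 28.
Best is U, X, and T with total user value 32.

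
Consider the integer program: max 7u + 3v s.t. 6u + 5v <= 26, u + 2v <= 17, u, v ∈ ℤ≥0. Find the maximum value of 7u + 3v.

28

(u,v)=(4,0) is feasible, giving 28.
(u,v)=(3,1) is feasible, giving 24.
The best lattice point is (4,0), giving 28.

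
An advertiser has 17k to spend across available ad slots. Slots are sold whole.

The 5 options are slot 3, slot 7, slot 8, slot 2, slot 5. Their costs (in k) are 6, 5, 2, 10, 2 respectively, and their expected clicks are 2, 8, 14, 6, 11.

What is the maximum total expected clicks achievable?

Allowing fractional choices, the relaxed optimum would be about 37.8, but ad slots are indivisible.
slot 3 + slot 7 + slot 8 + slot 5: cost 6 + 5 + 2 + 2 = 15 ≤ 17, expected clicks 2 + 8 + 14 + 11 = 35.
slot 8 + slot 2 + slot 5: cost 2 + 10 + 2 = 14 ≤ 17, expected clicks 14 + 6 + 11 = 31.
slot 7 + slot 8 + slot 5: cost 5 + 2 + 2 = 9 ≤ 17, expected clicks 8 + 14 + 11 = 33.
Best is slot 3, slot 7, slot 8, and slot 5 with total expected clicks 35.

35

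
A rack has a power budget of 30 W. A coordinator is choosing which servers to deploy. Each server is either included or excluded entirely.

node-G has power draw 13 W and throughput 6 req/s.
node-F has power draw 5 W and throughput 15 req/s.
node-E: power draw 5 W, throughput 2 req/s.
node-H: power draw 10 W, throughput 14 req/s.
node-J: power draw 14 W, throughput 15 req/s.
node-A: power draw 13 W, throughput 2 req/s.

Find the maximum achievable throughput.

Allowing fractional choices, the relaxed optimum would be about 44.5, but servers are indivisible.
node-F + node-H + node-J: power draw 5 + 10 + 14 = 29 ≤ 30, throughput 15 + 14 + 15 = 44.
node-F + node-E + node-J: power draw 5 + 5 + 14 = 24 ≤ 30, throughput 15 + 2 + 15 = 32.
node-G + node-F + node-H: power draw 13 + 5 + 10 = 28 ≤ 30, throughput 6 + 15 + 14 = 35.
Best is node-F, node-H, and node-J with total throughput 44.

44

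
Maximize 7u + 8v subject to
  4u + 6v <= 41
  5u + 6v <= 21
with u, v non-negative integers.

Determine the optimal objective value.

The continuous relaxation peaks at (4.2, 0) with value 29.40; rounding to a feasible lattice point costs some objective.
(u,v)=(3,1): 4·3+6·1=18≤41, 5·3+6·1=21≤21, objective 29.
(u,v)=(4,0): 4·4+6·0=16≤41, 5·4+6·0=20≤21, objective 28.
No feasible integer point exceeds 29.

29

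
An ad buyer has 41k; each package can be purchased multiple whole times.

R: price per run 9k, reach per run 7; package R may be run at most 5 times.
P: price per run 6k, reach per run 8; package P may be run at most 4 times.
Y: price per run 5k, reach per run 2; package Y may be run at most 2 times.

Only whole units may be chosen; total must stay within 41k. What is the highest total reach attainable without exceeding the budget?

41

Take 1×R, 4×P, and 1×Y: price 38 ≤ 41, reach 1·7 + 4·8 + 1·2 = 41.
P has the best ratio (8/6) and is taken to its limit of 4; remaining capacity is filled optimally with the others.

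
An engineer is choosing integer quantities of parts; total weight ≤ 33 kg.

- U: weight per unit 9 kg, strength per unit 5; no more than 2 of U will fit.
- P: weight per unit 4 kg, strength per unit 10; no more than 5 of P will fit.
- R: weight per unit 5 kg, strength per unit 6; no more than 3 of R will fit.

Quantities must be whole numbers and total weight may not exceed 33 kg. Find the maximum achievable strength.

Take 5×P and 2×R: weight 30 ≤ 33, strength 5·10 + 2·6 = 62.
P has the best ratio (10/4) and is taken to its limit of 5; remaining capacity is filled optimally with the others.

62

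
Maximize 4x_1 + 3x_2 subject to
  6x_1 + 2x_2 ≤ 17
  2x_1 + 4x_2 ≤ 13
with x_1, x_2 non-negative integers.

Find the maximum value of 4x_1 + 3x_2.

(x_1,x_2)=(2,2) is feasible, giving 14.
(x_1,x_2)=(2,1) is feasible, giving 11.
(x_1,x_2)=(1,2) is feasible, giving 10.
(x_1,x_2)=(1,1) is feasible, giving 7.
The best lattice point is (2,2), giving 14.

14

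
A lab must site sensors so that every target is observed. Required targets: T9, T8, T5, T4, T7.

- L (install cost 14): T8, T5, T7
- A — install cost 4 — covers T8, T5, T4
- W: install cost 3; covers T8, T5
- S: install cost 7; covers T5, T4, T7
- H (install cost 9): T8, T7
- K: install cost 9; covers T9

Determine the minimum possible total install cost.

Choose W, S, and K: together they cover T9, T8, T5, T4, T7 — every target.
Total install cost: 3 + 7 + 9 = 19.

19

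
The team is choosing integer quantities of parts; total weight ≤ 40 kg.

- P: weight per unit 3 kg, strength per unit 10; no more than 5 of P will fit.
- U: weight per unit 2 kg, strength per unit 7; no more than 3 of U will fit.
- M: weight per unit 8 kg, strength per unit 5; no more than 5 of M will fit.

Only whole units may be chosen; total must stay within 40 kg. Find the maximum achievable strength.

81

5×P, 3×U, and 2×M: weight 37 ≤ 40, strength 5·10 + 3·7 + 2·5 = 81.
5×P, 3×U, and 1×M: weight 29 ≤ 40, strength 5·10 + 3·7 + 1·5 = 76.
Best is 81.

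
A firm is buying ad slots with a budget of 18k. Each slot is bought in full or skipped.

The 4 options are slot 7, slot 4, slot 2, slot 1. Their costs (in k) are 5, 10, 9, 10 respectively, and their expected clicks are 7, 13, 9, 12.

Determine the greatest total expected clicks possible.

20

Treat it as a binary knapsack problem.
Take slot 7 and slot 4: cost 5 + 10 = 15 ≤ 18, expected clicks 7 + 13 = 20.
No other feasible combination does better.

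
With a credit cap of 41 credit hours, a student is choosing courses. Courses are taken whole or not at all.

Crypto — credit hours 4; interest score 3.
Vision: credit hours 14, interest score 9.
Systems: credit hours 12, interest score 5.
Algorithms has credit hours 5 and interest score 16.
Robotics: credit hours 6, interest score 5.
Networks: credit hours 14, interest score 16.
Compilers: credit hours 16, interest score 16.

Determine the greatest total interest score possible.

53

Crypto + Algorithms + Networks + Compilers: credit hours 4 + 5 + 14 + 16 = 39 ≤ 41, interest score 3 + 16 + 16 + 16 = 51.
Algorithms + Robotics + Networks + Compilers: credit hours 5 + 6 + 14 + 16 = 41 ≤ 41, interest score 16 + 5 + 16 + 16 = 53.
Algorithms + Networks + Compilers: credit hours 5 + 14 + 16 = 35 ≤ 41, interest score 16 + 16 + 16 = 48.
Best is Algorithms, Robotics, Networks, and Compilers with total interest score 53.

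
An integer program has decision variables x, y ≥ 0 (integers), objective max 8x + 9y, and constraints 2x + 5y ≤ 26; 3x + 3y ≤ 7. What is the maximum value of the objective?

Relaxing integrality, the LP optimum is 21.00 at (x,y) = (0, 2.33), which is not an integer point.
(x,y)=(0,2): 2·0+5·2=10≤26, 3·0+3·2=6≤7, objective 18.
(x,y)=(1,1): 2·1+5·1=7≤26, 3·1+3·1=6≤7, objective 17.
(x,y)=(0,1): 2·0+5·1=5≤26, 3·0+3·1=3≤7, objective 9.
No feasible integer point exceeds 18.

18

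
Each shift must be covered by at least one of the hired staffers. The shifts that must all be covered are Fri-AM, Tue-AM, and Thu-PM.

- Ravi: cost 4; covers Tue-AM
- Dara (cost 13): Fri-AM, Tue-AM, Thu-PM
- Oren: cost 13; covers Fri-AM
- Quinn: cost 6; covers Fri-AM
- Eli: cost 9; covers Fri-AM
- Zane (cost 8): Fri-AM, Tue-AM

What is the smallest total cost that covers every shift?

13

This is a weighted set-cover instance.
The greedy cost-per-new-shift heuristic would pick Ravi, Quinn, and Dara for 23, but a cheaper cover exists.
Dara alone covers Fri-AM, Tue-AM, Thu-PM — every shift.
Total cost: 13.
No cover costs less than 13.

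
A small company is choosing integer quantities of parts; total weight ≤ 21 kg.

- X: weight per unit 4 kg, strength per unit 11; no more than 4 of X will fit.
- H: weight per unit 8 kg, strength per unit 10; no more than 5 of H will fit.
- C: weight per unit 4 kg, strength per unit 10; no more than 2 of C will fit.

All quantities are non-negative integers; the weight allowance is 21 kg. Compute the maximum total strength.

This is a bounded integer knapsack.
X has the best ratio (11/4); taking only X gives at most 4×11 = 44 (stopped by the supply cap of 4).
Mixing does better — 4×X and 1×C: weight 20 ≤ 21, strength 4·11 + 1·10 = 54.

54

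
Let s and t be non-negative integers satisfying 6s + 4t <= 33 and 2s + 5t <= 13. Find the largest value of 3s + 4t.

16

(s,t)=(4,1) is feasible, giving 16.
(s,t)=(5,0) is feasible, giving 15.
(s,t)=(3,1) is feasible, giving 13.
(s,t)=(4,0) is feasible, giving 12.
The best lattice point is (4,1), giving 16.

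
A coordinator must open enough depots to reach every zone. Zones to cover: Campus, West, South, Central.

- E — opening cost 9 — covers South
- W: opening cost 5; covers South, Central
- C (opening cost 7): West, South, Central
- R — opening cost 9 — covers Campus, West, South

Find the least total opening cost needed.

The greedy cost-per-new-zone heuristic would pick C and R for 16, but a cheaper cover exists.
Choose W and R: together they cover Campus, West, South, Central — every zone.
Total opening cost: 5 + 9 = 14.
No cover costs less than 14.

14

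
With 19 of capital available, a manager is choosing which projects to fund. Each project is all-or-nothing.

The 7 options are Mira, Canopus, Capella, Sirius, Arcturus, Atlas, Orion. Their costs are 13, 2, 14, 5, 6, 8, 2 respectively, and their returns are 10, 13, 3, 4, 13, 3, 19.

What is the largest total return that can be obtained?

This is a 0-1 knapsack instance.
Allowing fractional choices, the relaxed optimum would be about 52.1, but projects are indivisible.
Canopus + Sirius + Arcturus + Orion: cost 2 + 5 + 6 + 2 = 15 ≤ 19, return 13 + 4 + 13 + 19 = 49.
Canopus + Arcturus + Atlas + Orion: cost 2 + 6 + 8 + 2 = 18 ≤ 19, return 13 + 13 + 3 + 19 = 48.
Best is Canopus, Sirius, Arcturus, and Orion with total return 49.

49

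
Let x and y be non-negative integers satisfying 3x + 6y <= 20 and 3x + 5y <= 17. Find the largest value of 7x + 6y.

Relaxing integrality, the LP optimum is 39.67 at (x,y) = (5.67, 0), which is not an integer point.
(x,y)=(5,0) is feasible, giving 35.
(x,y)=(4,1) is feasible, giving 34.
(x,y)=(4,0) is feasible, giving 28.
The best lattice point is (5,0), giving 35.

35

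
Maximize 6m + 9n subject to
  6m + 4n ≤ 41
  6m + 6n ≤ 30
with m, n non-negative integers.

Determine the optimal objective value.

(m,n)=(0,5): 6·0+4·5=20≤41, 6·0+6·5=30≤30, objective 45.
(m,n)=(1,4): 6·1+4·4=22≤41, 6·1+6·4=30≤30, objective 42.
(m,n)=(0,4): 6·0+4·4=16≤41, 6·0+6·4=24≤30, objective 36.
Maximum is 45 at (m,n)=(0,5).

45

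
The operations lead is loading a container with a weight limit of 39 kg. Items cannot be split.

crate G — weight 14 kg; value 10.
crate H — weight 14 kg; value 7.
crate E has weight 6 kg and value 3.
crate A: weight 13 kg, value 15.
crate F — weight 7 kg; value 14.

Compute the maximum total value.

Take crate G, crate A, and crate F: weight 14 + 13 + 7 = 34 ≤ 39, value 10 + 15 + 14 = 39.
No other feasible combination does better.

39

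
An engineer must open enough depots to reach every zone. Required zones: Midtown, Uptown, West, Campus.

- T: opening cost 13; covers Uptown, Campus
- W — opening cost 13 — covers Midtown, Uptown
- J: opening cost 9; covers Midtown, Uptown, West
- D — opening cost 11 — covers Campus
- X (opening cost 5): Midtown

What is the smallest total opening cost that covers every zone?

This is a weighted set-cover instance.
Choose J and D: together they cover Midtown, Uptown, West, Campus — every zone.
Total opening cost: 9 + 11 = 20.
No cover costs less than 20.

20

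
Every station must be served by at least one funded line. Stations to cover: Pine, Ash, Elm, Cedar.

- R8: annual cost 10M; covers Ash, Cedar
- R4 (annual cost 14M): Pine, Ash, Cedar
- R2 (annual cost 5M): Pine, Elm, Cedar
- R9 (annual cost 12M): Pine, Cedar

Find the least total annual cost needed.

Choose R8 and R2: together they cover Pine, Ash, Elm, Cedar — every station.
Total annual cost: 10 + 5 = 15.
No cover costs less than 15.

15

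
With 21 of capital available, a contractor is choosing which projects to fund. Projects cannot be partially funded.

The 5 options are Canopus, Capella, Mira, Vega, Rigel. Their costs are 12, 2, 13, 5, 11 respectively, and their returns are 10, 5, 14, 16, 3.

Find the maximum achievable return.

This is an integer program with binary decision variables.
Canopus + Capella + Vega: cost 12 + 2 + 5 = 19 ≤ 21, return 10 + 5 + 16 = 31.
Capella + Mira + Vega: cost 2 + 13 + 5 = 20 ≤ 21, return 5 + 14 + 16 = 35.
Best is Capella, Mira, and Vega with total return 35.

35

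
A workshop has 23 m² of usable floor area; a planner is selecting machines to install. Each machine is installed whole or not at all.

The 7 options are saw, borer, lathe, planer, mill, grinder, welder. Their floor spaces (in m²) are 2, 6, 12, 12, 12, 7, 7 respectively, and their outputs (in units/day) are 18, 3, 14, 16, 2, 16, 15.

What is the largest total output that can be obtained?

This is an integer program with binary decision variables.
Allowing fractional choices, the relaxed optimum would be about 58.3, but machines are indivisible.
saw + borer + grinder + welder: floor space 2 + 6 + 7 + 7 = 22 ≤ 23, output 18 + 3 + 16 + 15 = 52.
saw + grinder + welder: floor space 2 + 7 + 7 = 16 ≤ 23, output 18 + 16 + 15 = 49.
saw + planer + grinder: floor space 2 + 12 + 7 = 21 ≤ 23, output 18 + 16 + 16 = 50.
Best is saw, borer, grinder, and welder with total output 52.

52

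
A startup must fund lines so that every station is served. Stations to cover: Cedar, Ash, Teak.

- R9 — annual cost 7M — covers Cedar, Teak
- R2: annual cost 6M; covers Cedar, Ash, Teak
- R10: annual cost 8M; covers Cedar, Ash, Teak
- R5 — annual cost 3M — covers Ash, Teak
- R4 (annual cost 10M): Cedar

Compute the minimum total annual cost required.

The greedy cost-per-new-station heuristic would pick R5 and R2 for 9, but a cheaper cover exists.
R2 alone covers Cedar, Ash, Teak — every station.
Total annual cost: 6.
No cover costs less than 6.

6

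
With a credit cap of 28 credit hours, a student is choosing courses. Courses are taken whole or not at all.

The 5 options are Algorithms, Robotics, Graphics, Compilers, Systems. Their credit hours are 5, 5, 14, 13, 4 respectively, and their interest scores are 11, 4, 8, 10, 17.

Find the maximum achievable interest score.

Algorithms + Robotics + Graphics + Systems: credit hours 5 + 5 + 14 + 4 = 28 ≤ 28, interest score 11 + 4 + 8 + 17 = 40.
Algorithms + Robotics + Compilers + Systems: credit hours 5 + 5 + 13 + 4 = 27 ≤ 28, interest score 11 + 4 + 10 + 17 = 42.
Algorithms + Compilers + Systems: credit hours 5 + 13 + 4 = 22 ≤ 28, interest score 11 + 10 + 17 = 38.
Best is Algorithms, Robotics, Compilers, and Systems with total interest score 42.

42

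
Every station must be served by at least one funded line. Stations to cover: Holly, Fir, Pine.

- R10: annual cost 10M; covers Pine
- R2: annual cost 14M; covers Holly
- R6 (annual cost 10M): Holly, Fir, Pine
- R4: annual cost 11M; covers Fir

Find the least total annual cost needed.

10

R6 alone covers Holly, Fir, Pine — every station.
Total annual cost: 10.
No cover costs less than 10.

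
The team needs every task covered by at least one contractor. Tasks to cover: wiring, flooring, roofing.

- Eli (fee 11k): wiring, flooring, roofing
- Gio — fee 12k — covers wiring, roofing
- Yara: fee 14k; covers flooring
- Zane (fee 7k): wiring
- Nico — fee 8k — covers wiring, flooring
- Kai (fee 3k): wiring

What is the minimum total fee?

The greedy cost-per-new-task heuristic would pick Kai and Eli for 14, but a cheaper cover exists.
Eli alone covers wiring, flooring, roofing — every task.
Total fee: 11.
No cover costs less than 11.

11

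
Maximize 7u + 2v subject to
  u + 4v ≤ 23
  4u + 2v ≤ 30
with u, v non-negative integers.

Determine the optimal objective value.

Relaxing integrality, the LP optimum is 52.50 at (u,v) = (7.5, 0), which is not an integer point.
(u,v)=(7,1): 1·7+4·1=11≤23, 4·7+2·1=30≤30, objective 51.
(u,v)=(7,0): 1·7+4·0=7≤23, 4·7+2·0=28≤30, objective 49.
The best lattice point is (7,1), giving 51.

51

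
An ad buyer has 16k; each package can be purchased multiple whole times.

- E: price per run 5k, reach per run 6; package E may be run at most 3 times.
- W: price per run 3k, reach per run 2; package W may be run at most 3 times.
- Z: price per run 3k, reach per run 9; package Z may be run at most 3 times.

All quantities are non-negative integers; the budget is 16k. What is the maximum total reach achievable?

Z has the best ratio (9/3); taking only Z gives at most 3×9 = 27 (stopped by the supply cap of 3).
Mixing does better — 1×E and 3×Z: price 14 ≤ 16, reach 1·6 + 3·9 = 33.

33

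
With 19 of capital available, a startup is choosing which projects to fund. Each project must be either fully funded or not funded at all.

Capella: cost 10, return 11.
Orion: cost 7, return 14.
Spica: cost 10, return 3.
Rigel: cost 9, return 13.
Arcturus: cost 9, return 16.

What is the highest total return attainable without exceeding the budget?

30

Allowing fractional choices, the relaxed optimum would be about 34.3, but projects are indivisible.
Orion + Arcturus: cost 7 + 9 = 16 ≤ 19, return 14 + 16 = 30.
Rigel + Arcturus: cost 9 + 9 = 18 ≤ 19, return 13 + 16 = 29.
Best is Orion and Arcturus with total return 30.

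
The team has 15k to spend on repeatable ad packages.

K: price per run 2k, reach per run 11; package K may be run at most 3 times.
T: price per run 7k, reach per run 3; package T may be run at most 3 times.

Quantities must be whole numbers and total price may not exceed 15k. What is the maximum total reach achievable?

36

K has the best ratio (11/2); taking only K gives at most 3×11 = 33 (stopped by the supply cap of 3).
Mixing does better — 3×K and 1×T: price 13 ≤ 15, reach 3·11 + 1·3 = 36.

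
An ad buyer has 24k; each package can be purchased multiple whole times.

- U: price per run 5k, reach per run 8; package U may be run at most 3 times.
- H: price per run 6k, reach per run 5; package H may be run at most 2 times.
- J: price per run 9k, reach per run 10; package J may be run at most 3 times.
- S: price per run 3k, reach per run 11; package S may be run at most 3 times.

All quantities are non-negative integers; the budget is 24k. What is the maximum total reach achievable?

57

This is a bounded integer knapsack.
Take 3×U and 3×S: price 24 ≤ 24, reach 3·8 + 3·11 = 57.
S has the best ratio (11/3) and is taken to its limit of 3; remaining capacity is filled optimally with the others.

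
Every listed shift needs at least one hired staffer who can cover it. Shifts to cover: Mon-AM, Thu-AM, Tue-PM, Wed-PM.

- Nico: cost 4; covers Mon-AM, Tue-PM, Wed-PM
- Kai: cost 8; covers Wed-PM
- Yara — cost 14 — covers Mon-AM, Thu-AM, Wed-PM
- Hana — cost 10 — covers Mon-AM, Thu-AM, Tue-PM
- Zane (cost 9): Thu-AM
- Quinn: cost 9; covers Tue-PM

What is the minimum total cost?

13

This is a weighted set-cover instance.
Choose Nico and Zane: together they cover Mon-AM, Thu-AM, Tue-PM, Wed-PM — every shift.
Total cost: 4 + 9 = 13.
No cover costs less than 13.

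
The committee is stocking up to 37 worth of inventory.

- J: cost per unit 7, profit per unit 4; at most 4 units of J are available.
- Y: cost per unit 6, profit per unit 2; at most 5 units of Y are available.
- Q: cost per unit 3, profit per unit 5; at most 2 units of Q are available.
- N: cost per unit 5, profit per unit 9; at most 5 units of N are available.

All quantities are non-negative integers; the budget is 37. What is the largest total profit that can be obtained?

N has the best ratio (9/5); taking only N gives at most 5×9 = 45 (stopped by the supply cap of 5).
Mixing does better — 1×Y, 2×Q, and 5×N: cost 37 ≤ 37, profit 1·2 + 2·5 + 5·9 = 57.

57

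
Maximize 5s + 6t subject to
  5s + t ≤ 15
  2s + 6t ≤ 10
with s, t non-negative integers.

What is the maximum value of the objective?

16

(s,t)=(2,1) is feasible, giving 16.
(s,t)=(3,0) is feasible, giving 15.
(s,t)=(1,1) is feasible, giving 11.
The best lattice point is (2,1), giving 16.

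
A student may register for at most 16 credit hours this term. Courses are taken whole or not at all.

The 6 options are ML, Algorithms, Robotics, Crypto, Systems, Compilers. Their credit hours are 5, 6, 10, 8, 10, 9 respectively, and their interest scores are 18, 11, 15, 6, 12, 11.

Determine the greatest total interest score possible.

This is an integer program with binary decision variables.
Take ML and Robotics: credit hours 5 + 10 = 15 ≤ 16, interest score 18 + 15 = 33.
No other feasible combination does better.

33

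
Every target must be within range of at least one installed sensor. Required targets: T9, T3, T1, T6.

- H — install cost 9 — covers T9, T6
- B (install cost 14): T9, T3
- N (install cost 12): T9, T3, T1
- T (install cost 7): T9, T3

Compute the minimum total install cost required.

21

The greedy cost-per-new-target heuristic would pick T, H, and N for 28, but a cheaper cover exists.
Choose H and N: together they cover T9, T3, T1, T6 — every target.
Total install cost: 9 + 12 = 21.
No cover costs less than 21.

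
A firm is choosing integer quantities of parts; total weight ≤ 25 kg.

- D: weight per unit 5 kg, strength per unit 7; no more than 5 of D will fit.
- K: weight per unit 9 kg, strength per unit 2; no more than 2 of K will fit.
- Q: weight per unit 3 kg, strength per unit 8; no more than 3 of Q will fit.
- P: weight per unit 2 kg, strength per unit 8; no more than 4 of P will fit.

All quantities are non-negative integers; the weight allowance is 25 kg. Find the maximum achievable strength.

63

2×D, 2×Q, and 4×P: weight 24 ≤ 25, strength 2·7 + 2·8 + 4·8 = 62.
1×D, 3×Q, and 4×P: weight 22 ≤ 25, strength 1·7 + 3·8 + 4·8 = 63.
Best is 63.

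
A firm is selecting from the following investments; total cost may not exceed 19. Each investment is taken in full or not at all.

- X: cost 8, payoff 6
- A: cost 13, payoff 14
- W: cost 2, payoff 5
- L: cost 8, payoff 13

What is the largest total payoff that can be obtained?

Allowing fractional choices, the relaxed optimum would be about 27.7, but investments are indivisible.
X + W + L: cost 8 + 2 + 8 = 18 ≤ 19, payoff 6 + 5 + 13 = 24.
A + W: cost 13 + 2 = 15 ≤ 19, payoff 14 + 5 = 19.
Best is X, W, and L with total payoff 24.

24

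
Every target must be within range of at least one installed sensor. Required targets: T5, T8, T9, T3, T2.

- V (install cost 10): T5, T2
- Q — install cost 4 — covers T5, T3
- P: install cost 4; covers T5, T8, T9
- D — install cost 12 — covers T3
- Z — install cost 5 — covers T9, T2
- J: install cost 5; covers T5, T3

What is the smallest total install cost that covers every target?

This is an integer covering problem.
Choose Q, P, and Z: together they cover T5, T8, T9, T3, T2 — every target.
Total install cost: 4 + 4 + 5 = 13.
No cover costs less than 13.

13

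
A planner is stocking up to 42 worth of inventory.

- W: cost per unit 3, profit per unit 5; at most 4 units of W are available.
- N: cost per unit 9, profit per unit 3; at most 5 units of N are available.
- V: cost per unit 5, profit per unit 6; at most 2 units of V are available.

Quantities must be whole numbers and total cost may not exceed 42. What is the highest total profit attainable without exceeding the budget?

38

Take 4×W, 2×N, and 2×V: cost 40 ≤ 42, profit 4·5 + 2·3 + 2·6 = 38.
W has the best ratio (5/3) and is taken to its limit of 4; remaining capacity is filled optimally with the others.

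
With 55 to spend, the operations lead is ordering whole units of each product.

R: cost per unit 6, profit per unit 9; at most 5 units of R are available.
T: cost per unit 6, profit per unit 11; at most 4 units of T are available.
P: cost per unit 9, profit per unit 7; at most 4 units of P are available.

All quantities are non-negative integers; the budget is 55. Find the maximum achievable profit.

89

This is a bounded integer knapsack.
5×R and 4×T: cost 54 ≤ 55, profit 5·9 + 4·11 = 89.
4×R and 4×T: cost 48 ≤ 55, profit 4·9 + 4·11 = 80.
Best is 89.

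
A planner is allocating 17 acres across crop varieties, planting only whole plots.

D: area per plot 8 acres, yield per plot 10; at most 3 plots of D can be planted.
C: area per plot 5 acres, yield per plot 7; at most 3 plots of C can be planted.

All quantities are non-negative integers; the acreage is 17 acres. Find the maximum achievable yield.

21

This is a bounded integer knapsack.
C has the best ratio (7/5); taking only C gives at most 3×7 = 21 (stopped by the area limit).
Optimal: 3×C: area 15 ≤ 17, yield 3·7 = 21.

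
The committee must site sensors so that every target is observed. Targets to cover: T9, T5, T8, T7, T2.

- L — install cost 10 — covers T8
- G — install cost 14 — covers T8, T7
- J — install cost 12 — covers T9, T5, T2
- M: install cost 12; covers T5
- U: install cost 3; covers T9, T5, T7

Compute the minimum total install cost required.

25

Choose L, J, and U: together they cover T9, T5, T8, T7, T2 — every target.
Total install cost: 10 + 12 + 3 = 25.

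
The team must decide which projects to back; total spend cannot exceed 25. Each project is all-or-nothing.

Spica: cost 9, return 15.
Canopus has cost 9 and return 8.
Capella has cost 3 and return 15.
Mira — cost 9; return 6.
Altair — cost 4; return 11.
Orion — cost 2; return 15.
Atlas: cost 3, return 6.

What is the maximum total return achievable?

This is a 0-1 knapsack instance.
Allowing fractional choices, the relaxed optimum would be about 65.6, but projects are indivisible.
Spica + Capella + Altair + Orion + Atlas: cost 9 + 3 + 4 + 2 + 3 = 21 ≤ 25, return 15 + 15 + 11 + 15 + 6 = 62.
Spica + Capella + Altair + Orion: cost 9 + 3 + 4 + 2 = 18 ≤ 25, return 15 + 15 + 11 + 15 = 56.
Best is Spica, Capella, Altair, Orion, and Atlas with total return 62.

62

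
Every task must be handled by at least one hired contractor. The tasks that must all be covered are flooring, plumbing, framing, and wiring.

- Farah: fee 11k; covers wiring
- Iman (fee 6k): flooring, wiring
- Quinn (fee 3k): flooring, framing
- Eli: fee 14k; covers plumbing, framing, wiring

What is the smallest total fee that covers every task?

17

Choose Quinn and Eli: together they cover flooring, plumbing, framing, wiring — every task.
Total fee: 3 + 14 = 17.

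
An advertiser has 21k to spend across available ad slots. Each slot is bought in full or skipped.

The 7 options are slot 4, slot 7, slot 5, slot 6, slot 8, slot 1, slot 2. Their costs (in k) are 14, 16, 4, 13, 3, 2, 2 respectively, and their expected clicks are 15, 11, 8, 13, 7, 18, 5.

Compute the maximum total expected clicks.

slot 5 + slot 6 + slot 1 + slot 2: cost 4 + 13 + 2 + 2 = 21 ≤ 21, expected clicks 8 + 13 + 18 + 5 = 44.
slot 6 + slot 8 + slot 1 + slot 2: cost 13 + 3 + 2 + 2 = 20 ≤ 21, expected clicks 13 + 7 + 18 + 5 = 43.
slot 4 + slot 8 + slot 1 + slot 2: cost 14 + 3 + 2 + 2 = 21 ≤ 21, expected clicks 15 + 7 + 18 + 5 = 45.
Best is slot 4, slot 8, slot 1, and slot 2 with total expected clicks 45.

45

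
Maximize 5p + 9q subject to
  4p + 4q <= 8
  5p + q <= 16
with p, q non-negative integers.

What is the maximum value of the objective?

(p,q)=(0,2) is feasible, giving 18.
(p,q)=(1,1) is feasible, giving 14.
(p,q)=(0,1) is feasible, giving 9.
Maximum is 18 at (p,q)=(0,2).

18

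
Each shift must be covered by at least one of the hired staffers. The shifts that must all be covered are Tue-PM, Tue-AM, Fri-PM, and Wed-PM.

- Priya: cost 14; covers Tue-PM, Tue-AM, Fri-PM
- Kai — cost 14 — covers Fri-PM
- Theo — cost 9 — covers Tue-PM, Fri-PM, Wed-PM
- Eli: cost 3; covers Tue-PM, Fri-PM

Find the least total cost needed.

This is a weighted set-cover instance.
The greedy cost-per-new-shift heuristic would pick Eli, Theo, and Priya for 26, but a cheaper cover exists.
Choose Priya and Theo: together they cover Tue-PM, Tue-AM, Fri-PM, Wed-PM — every shift.
Total cost: 14 + 9 = 23.
No cover costs less than 23.

23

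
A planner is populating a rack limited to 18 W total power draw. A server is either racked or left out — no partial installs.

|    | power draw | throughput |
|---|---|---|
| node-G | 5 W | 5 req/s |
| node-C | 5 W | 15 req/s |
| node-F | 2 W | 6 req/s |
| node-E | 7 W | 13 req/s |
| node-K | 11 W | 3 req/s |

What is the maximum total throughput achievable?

Take node-C, node-F, and node-E: power draw 5 + 2 + 7 = 14 ≤ 18, throughput 15 + 6 + 13 = 34.
No other feasible combination does better.

34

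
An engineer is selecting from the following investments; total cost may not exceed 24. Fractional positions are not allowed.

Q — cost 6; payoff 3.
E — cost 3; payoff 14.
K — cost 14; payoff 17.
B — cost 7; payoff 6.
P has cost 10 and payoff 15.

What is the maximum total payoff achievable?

37

Allowing fractional choices, the relaxed optimum would be about 42.4, but investments are indivisible.
E + K + B: cost 3 + 14 + 7 = 24 ≤ 24, payoff 14 + 17 + 6 = 37.
Q + E + K: cost 6 + 3 + 14 = 23 ≤ 24, payoff 3 + 14 + 17 = 34.
E + B + P: cost 3 + 7 + 10 = 20 ≤ 24, payoff 14 + 6 + 15 = 35.
Best is E, K, and B with total payoff 37.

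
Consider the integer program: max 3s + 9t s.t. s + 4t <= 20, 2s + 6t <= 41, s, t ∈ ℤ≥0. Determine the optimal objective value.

60

(s,t)=(20,0): 1·20+4·0=20≤20, 2·20+6·0=40≤41, objective 60.
(s,t)=(19,0): 1·19+4·0=19≤20, 2·19+6·0=38≤41, objective 57.
Maximum is 60 at (s,t)=(20,0).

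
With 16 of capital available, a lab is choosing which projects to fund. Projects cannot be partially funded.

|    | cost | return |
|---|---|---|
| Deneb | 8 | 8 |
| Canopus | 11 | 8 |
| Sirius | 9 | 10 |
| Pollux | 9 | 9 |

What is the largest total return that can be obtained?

10

Allowing fractional choices, the relaxed optimum would be about 17.0, but projects are indivisible.
Pollux: cost 9 ≤ 16, return 9.
Sirius: cost 9 ≤ 16, return 10.
Best is Sirius with total return 10.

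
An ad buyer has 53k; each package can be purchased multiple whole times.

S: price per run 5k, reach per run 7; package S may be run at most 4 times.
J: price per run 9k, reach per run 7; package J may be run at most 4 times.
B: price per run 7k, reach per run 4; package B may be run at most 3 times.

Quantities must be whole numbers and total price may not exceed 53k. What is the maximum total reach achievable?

S has the best ratio (7/5); taking only S gives at most 4×7 = 28 (stopped by the supply cap of 4).
Mixing does better — 4×S, 2×J, and 2×B: price 52 ≤ 53, reach 4·7 + 2·7 + 2·4 = 50.

50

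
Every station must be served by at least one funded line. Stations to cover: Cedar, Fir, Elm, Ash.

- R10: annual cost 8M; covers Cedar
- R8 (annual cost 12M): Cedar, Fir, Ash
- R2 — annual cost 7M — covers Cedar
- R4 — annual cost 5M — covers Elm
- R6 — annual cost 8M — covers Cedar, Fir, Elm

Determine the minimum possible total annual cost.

17

This is an integer covering problem.
Choose R8 and R4: together they cover Cedar, Fir, Elm, Ash — every station.
Total annual cost: 12 + 5 = 17.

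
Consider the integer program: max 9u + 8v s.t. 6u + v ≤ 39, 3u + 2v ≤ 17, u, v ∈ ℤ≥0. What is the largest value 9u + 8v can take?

Relaxing integrality, the LP optimum is 68.00 at (u,v) = (0, 8.5), which is not an integer point.
(u,v)=(1,7): 6·1+1·7=13≤39, 3·1+2·7=17≤17, objective 65.
(u,v)=(0,8): 6·0+1·8=8≤39, 3·0+2·8=16≤17, objective 64.
(u,v)=(1,6): 6·1+1·6=12≤39, 3·1+2·6=15≤17, objective 57.
No feasible integer point exceeds 65.

65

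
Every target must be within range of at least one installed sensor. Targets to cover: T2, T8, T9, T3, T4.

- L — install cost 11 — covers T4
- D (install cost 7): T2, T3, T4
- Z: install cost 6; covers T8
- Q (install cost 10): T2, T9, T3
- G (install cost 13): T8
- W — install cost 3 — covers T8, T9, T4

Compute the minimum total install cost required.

10

Choose D and W: together they cover T2, T8, T9, T3, T4 — every target.
Total install cost: 7 + 3 = 10.
No cover costs less than 10.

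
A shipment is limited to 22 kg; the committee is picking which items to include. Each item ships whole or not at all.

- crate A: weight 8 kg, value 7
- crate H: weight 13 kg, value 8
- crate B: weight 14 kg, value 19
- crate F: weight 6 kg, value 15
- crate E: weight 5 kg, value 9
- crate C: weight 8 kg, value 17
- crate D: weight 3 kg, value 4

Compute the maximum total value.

crate F + crate E + crate C: weight 6 + 5 + 8 = 19 ≤ 22, value 15 + 9 + 17 = 41.
crate F + crate E + crate C + crate D: weight 6 + 5 + 8 + 3 = 22 ≤ 22, value 15 + 9 + 17 + 4 = 45.
crate A + crate F + crate C: weight 8 + 6 + 8 = 22 ≤ 22, value 7 + 15 + 17 = 39.
Best is crate F, crate E, crate C, and crate D with total value 45.

45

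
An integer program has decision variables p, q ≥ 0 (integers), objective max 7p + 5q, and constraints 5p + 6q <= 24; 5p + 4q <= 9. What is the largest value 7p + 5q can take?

12

The continuous relaxation peaks at (1.8, 0) with value 12.60; rounding to a feasible lattice point costs some objective.
(p,q)=(1,1): 5·1+6·1=11≤24, 5·1+4·1=9≤9, objective 12.
(p,q)=(0,2): 5·0+6·2=12≤24, 5·0+4·2=8≤9, objective 10.
(p,q)=(1,0): 5·1+6·0=5≤24, 5·1+4·0=5≤9, objective 7.
The best lattice point is (1,1), giving 12.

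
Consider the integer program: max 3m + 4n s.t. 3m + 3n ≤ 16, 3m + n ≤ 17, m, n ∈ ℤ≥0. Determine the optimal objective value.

20

(m,n)=(0,5) is feasible, giving 20.
(m,n)=(1,4) is feasible, giving 19.
(m,n)=(0,4) is feasible, giving 16.
Maximum is 20 at (m,n)=(0,5).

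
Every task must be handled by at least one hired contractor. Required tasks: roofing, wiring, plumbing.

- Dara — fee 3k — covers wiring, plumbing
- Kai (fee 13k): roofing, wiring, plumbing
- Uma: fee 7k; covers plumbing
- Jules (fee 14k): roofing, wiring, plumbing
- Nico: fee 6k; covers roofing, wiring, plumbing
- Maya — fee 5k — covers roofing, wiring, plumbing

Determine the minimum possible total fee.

5

The greedy cost-per-new-task heuristic would pick Dara and Maya for 8, but a cheaper cover exists.
Maya alone covers roofing, wiring, plumbing — every task.
Total fee: 5.
No cover costs less than 5.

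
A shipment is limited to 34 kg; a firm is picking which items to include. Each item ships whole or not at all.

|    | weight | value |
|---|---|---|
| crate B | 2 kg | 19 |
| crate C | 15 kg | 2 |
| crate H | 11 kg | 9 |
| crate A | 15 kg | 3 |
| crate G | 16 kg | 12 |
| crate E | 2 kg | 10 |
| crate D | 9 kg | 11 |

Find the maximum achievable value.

Allowing fractional choices, the relaxed optimum would be about 56.5, but items are indivisible.
crate B + crate G + crate E + crate D: weight 2 + 16 + 2 + 9 = 29 ≤ 34, value 19 + 12 + 10 + 11 = 52.
crate B + crate H + crate G + crate E: weight 2 + 11 + 16 + 2 = 31 ≤ 34, value 19 + 9 + 12 + 10 = 50.
Best is crate B, crate G, crate E, and crate D with total value 52.

52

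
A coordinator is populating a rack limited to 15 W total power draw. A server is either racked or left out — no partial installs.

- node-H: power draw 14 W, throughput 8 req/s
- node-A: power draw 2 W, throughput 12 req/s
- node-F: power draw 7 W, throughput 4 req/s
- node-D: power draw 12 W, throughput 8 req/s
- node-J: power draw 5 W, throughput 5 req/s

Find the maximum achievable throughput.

21

Allowing fractional choices, the relaxed optimum would be about 22.3, but servers are indivisible.
node-A + node-D: power draw 2 + 12 = 14 ≤ 15, throughput 12 + 8 = 20.
node-A + node-J: power draw 2 + 5 = 7 ≤ 15, throughput 12 + 5 = 17.
node-A + node-F + node-J: power draw 2 + 7 + 5 = 14 ≤ 15, throughput 12 + 4 + 5 = 21.
Best is node-A, node-F, and node-J with total throughput 21.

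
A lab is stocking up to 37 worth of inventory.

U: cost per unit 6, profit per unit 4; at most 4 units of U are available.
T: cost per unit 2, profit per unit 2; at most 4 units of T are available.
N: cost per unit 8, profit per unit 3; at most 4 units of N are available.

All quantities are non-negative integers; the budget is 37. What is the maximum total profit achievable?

4×U and 4×T: cost 32 ≤ 37, profit 4·4 + 4·2 = 24.
3×U, 4×T, and 1×N: cost 34 ≤ 37, profit 3·4 + 4·2 + 1·3 = 23.
Best is 24.

24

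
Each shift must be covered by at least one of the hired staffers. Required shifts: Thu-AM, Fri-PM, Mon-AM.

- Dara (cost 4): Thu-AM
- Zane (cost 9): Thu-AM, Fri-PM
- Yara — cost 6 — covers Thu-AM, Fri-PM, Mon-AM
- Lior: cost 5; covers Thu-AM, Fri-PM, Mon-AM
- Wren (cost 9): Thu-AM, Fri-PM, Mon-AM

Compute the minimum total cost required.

Lior alone covers Thu-AM, Fri-PM, Mon-AM — every shift.
Total cost: 5.
No cover costs less than 5.

5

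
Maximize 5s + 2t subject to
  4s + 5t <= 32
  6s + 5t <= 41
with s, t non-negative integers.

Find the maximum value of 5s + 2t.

Relaxing integrality, the LP optimum is 34.17 at (s,t) = (6.83, 0), which is not an integer point.
(s,t)=(6,1): 4·6+5·1=29≤32, 6·6+5·1=41≤41, objective 32.
(s,t)=(6,0): 4·6+5·0=24≤32, 6·6+5·0=36≤41, objective 30.
(s,t)=(5,2): 4·5+5·2=30≤32, 6·5+5·2=40≤41, objective 29.
(s,t)=(5,1): 4·5+5·1=25≤32, 6·5+5·1=35≤41, objective 27.
No feasible integer point exceeds 32.

32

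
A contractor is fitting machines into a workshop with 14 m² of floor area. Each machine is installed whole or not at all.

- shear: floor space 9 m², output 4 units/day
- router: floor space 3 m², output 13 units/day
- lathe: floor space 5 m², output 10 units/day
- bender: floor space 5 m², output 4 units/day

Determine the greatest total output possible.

27

Allowing fractional choices, the relaxed optimum would be about 27.4, but machines are indivisible.
router + lathe + bender: floor space 3 + 5 + 5 = 13 ≤ 14, output 13 + 10 + 4 = 27.
router + lathe: floor space 3 + 5 = 8 ≤ 14, output 13 + 10 = 23.
Best is router, lathe, and bender with total output 27.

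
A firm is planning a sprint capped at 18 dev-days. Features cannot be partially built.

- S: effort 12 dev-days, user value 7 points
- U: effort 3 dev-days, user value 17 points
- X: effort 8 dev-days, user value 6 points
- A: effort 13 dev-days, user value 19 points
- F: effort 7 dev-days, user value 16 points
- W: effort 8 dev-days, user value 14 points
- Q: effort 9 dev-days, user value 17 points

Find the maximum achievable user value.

47

U + X + F: effort 3 + 8 + 7 = 18 ≤ 18, user value 17 + 6 + 16 = 39.
U + F + W: effort 3 + 7 + 8 = 18 ≤ 18, user value 17 + 16 + 14 = 47.
U + A: effort 3 + 13 = 16 ≤ 18, user value 17 + 19 = 36.
Best is U, F, and W with total user value 47.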